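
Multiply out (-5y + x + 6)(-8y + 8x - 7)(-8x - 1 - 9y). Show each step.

112xy^2 + 77y^2 - 360y^3 + 312x^2y - 217xy + 391y - 64x^3 - 336x^2 + 295x + 42

(-5y + x + 6)(-8y + 8x - 7)(-8x - 1 - 9y)
= (40y^2 - 40xy + 35y - 8xy + 8x^2 - 7x - 48y + 48x - 42)(-8x - 1 - 9y)    [distributive law]
= (40y^2 - 48xy - 13y + 8x^2 + 41x - 42)(-8x - 1 - 9y)    [combine like terms]
= -320xy^2 - 40y^2 - 360y^3 + 384x^2y + 48xy + 432xy^2 + 104xy + 13y + 117y^2 - 64x^3 - 8x^2 - 72x^2y - 328x^2 - 41x - 369xy + 336x + 42 + 378y    [distributive law]
= 112xy^2 + 77y^2 - 360y^3 + 312x^2y - 217xy + 391y - 64x^3 - 336x^2 + 295x + 42    [combine like terms]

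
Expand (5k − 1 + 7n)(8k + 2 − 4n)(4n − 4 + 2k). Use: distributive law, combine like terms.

232k^2n − 156k^2 + 80k^3 − 100kn − 12k + 88kn^2 − 80n + 8 + 184n^2 − 112n^3

(5k − 1 + 7n)(8k + 2 − 4n)(4n − 4 + 2k)
= (40k^2 + 10k − 20kn − 8k − 2 + 4n + 56kn + 14n − 28n^2)(4n − 4 + 2k)    [distributive law]
= (40k^2 + 2k + 36kn − 2 + 18n − 28n^2)(4n − 4 + 2k)    [combine like terms]
= 160k^2n − 160k^2 + 80k^3 + 8kn − 8k + 4k^2 + 144kn^2 − 144kn + 72k^2n − 8n + 8 − 4k + 72n^2 − 72n + 36kn − 112n^3 + 112n^2 − 56kn^2    [distributive law]
= 232k^2n − 156k^2 + 80k^3 − 100kn − 12k + 88kn^2 − 80n + 8 + 184n^2 − 112n^3    [combine like terms]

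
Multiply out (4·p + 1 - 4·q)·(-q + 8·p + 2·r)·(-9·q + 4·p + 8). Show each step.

(4·p + 1 - 4·q)·(-q + 8·p + 2·r)·(-9·q + 4·p + 8)
= (-4·p·q + 32·p^2 + 8·p·r - q + 8·p + 2·r + 4·q^2 - 32·p·q - 8·q·r)·(-9·q + 4·p + 8)    [distributive law]
= (-36·p·q + 32·p^2 + 8·p·r - q + 8·p + 2·r + 4·q^2 - 8·q·r)·(-9·q + 4·p + 8)    [combine like terms]
= 324·p·q^2 - 144·p^2·q - 288·p·q - 288·p^2·q + 128·p^3 + 256·p^2 - 72·p·q·r + 32·p^2·r + 64·p·r + 9·q^2 - 4·p·q - 8·q - 72·p·q + 32·p^2 + 64·p - 18·q·r + 8·p·r + 16·r - 36·q^3 + 16·p·q^2 + 32·q^2 + 72·q^2·r - 32·p·q·r - 64·q·r    [distributive law]
= 340·p·q^2 - 432·p^2·q - 364·p·q + 128·p^3 + 288·p^2 - 104·p·q·r + 32·p^2·r + 72·p·r + 41·q^2 - 8·q + 64·p - 82·q·r + 16·r - 36·q^3 + 72·q^2·r    [combine like terms]

340·p·q^2 - 432·p^2·q - 364·p·q + 128·p^3 + 288·p^2 - 104·p·q·r + 32·p^2·r + 72·p·r + 41·q^2 - 8·q + 64·p - 82·q·r + 16·r - 36·q^3 + 72·q^2·r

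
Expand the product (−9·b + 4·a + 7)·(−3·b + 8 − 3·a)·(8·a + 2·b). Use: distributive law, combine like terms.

246·a·b^2 + 54·b^3 − 722·a·b − 186·b^2 + 96·a^2·b + 88·a^2 − 96·a^3 + 448·a + 112·b

(−9·b + 4·a + 7)·(−3·b + 8 − 3·a)·(8·a + 2·b)
= (27·b^2 − 72·b + 27·a·b − 12·a·b + 32·a − 12·a^2 − 21·b + 56 − 21·a)·(8·a + 2·b)    [distributive law]
= (27·b^2 − 93·b + 15·a·b + 11·a − 12·a^2 + 56)·(8·a + 2·b)    [combine like terms]
= 216·a·b^2 + 54·b^3 − 744·a·b − 186·b^2 + 120·a^2·b + 30·a·b^2 + 88·a^2 + 22·a·b − 96·a^3 − 24·a^2·b + 448·a + 112·b    [distributive law]
= 246·a·b^2 + 54·b^3 − 722·a·b − 186·b^2 + 96·a^2·b + 88·a^2 − 96·a^3 + 448·a + 112·b    [combine like terms]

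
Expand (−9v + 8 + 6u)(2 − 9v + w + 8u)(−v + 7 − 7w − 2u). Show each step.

(−9v + 8 + 6u)(2 − 9v + w + 8u)(−v + 7 − 7w − 2u)
= (−18v + 81v^2 − 9vw − 72uv + 16 − 72v + 8w + 64u + 12u − 54uv + 6uw + 48u^2)(−v + 7 − 7w − 2u)    [distributive law]
= (−90v + 81v^2 − 9vw − 126uv + 16 + 8w + 76u + 6uw + 48u^2)(−v + 7 − 7w − 2u)    [combine like terms]
= 90v^2 − 630v + 630vw + 180uv − 81v^3 + 567v^2 − 567v^2w − 162uv^2 + 9v^2w − 63vw + 63vw^2 + 18uvw + 126uv^2 − 882uv + 882uvw + 252u^2v − 16v + 112 − 112w − 32u − 8vw + 56w − 56w^2 − 16uw − 76uv + 532u − 532uw − 152u^2 − 6uvw + 42uw − 42uw^2 − 12u^2w − 48u^2v + 336u^2 − 336u^2w − 96u^3    [distributive law]
= 657v^2 − 646v + 559vw − 778uv − 81v^3 − 558v^2w − 36uv^2 + 63vw^2 + 894uvw + 204u^2v + 112 − 56w + 500u − 56w^2 − 506uw + 184u^2 − 42uw^2 − 348u^2w − 96u^3    [combine like terms]

657v^2 − 646v + 559vw − 778uv − 81v^3 − 558v^2w − 36uv^2 + 63vw^2 + 894uvw + 204u^2v + 112 − 56w + 500u − 56w^2 − 506uw + 184u^2 − 42uw^2 − 348u^2w − 96u^3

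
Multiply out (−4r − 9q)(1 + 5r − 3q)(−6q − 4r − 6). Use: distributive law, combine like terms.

258qr + 136r^2 + 24r + 252qr^2 + 80r^3 + 90q^2r − 108q^2 + 54q − 162q^3

(−4r − 9q)(1 + 5r − 3q)(−6q − 4r − 6)
= (−4r − 20r^2 + 12qr − 9q − 45qr + 27q^2)(−6q − 4r − 6)    [distributive law]
= (−4r − 20r^2 − 33qr − 9q + 27q^2)(−6q − 4r − 6)    [combine like terms]
= 24qr + 16r^2 + 24r + 120qr^2 + 80r^3 + 120r^2 + 198q^2r + 132qr^2 + 198qr + 54q^2 + 36qr + 54q − 162q^3 − 108q^2r − 162q^2    [distributive law]
= 258qr + 136r^2 + 24r + 252qr^2 + 80r^3 + 90q^2r − 108q^2 + 54q − 162q^3    [combine like terms]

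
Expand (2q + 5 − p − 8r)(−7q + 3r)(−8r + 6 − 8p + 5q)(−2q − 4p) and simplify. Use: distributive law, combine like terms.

(2q + 5 − p − 8r)(−7q + 3r)(−8r + 6 − 8p + 5q)(−2q − 4p)
= (−14q^2 + 6qr − 35q + 15r + 7pq − 3pr + 56qr − 24r^2)(−8r + 6 − 8p + 5q)(−2q − 4p)    [distributive law]
= (−14q^2 + 62qr − 35q + 15r + 7pq − 3pr − 24r^2)(−8r + 6 − 8p + 5q)(−2q − 4p)    [combine like terms]
= (112q^2r − 84q^2 + 112pq^2 − 70q^3 − 496qr^2 + 372qr − 496pqr + 310q^2r + 280qr − 210q + 280pq − 175q^2 − 120r^2 + 90r − 120pr + 75qr − 56pqr + 42pq − 56p^2q + 35pq^2 + 24pr^2 − 18pr + 24p^2r − 15pqr + 192r^3 − 144r^2 + 192pr^2 − 120qr^2)(−2q − 4p)    [distributive law]
= (422q^2r − 259q^2 + 147pq^2 − 70q^3 − 616qr^2 + 727qr − 567pqr − 210q + 322pq − 264r^2 + 90r − 138pr − 56p^2q + 216pr^2 + 24p^2r + 192r^3)(−2q − 4p)    [combine like terms]
= −844q^3r − 1688pq^2r + 518q^3 + 1036pq^2 − 294pq^3 − 588p^2q^2 + 140q^4 + 280pq^3 + 1232q^2r^2 + 2464pqr^2 − 1454q^2r − 2908pqr + 1134pq^2r + 2268p^2qr + 420q^2 + 840pq − 644pq^2 − 1288p^2q + 528qr^2 + 1056pr^2 − 180qr − 360pr + 276pqr + 552p^2r + 112p^2q^2 + 224p^3q − 432pqr^2 − 864p^2r^2 − 48p^2qr − 96p^3r − 384qr^3 − 768pr^3    [distributive law]
= −844q^3r − 554pq^2r + 518q^3 + 392pq^2 − 14pq^3 − 476p^2q^2 + 140q^4 + 1232q^2r^2 + 2032pqr^2 − 1454q^2r − 2632pqr + 2220p^2qr + 420q^2 + 840pq − 1288p^2q + 528qr^2 + 1056pr^2 − 180qr − 360pr + 552p^2r + 224p^3q − 864p^2r^2 − 96p^3r − 384qr^3 − 768pr^3    [combine like terms]

−844q^3r − 554pq^2r + 518q^3 + 392pq^2 − 14pq^3 − 476p^2q^2 + 140q^4 + 1232q^2r^2 + 2032pqr^2 − 1454q^2r − 2632pqr + 2220p^2qr + 420q^2 + 840pq − 1288p^2q + 528qr^2 + 1056pr^2 − 180qr − 360pr + 552p^2r + 224p^3q − 864p^2r^2 − 96p^3r − 384qr^3 − 768pr^3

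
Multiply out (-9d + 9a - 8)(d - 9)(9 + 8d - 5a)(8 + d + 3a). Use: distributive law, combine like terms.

(-9d + 9a - 8)(d - 9)(9 + 8d - 5a)(8 + d + 3a)
= (-9d^2 + 81d + 9ad - 81a - 8d + 72)(9 + 8d - 5a)(8 + d + 3a)    [distributive law]
= (-9d^2 + 73d + 9ad - 81a + 72)(9 + 8d - 5a)(8 + d + 3a)    [combine like terms]
= (-81d^2 - 72d^3 + 45ad^2 + 657d + 584d^2 - 365ad + 81ad + 72ad^2 - 45a^2d - 729a - 648ad + 405a^2 + 648 + 576d - 360a)(8 + d + 3a)    [distributive law]
= (503d^2 - 72d^3 + 117ad^2 + 1233d - 932ad - 45a^2d - 1089a + 405a^2 + 648)(8 + d + 3a)    [combine like terms]
= 4024d^2 + 503d^3 + 1509ad^2 - 576d^3 - 72d^4 - 216ad^3 + 936ad^2 + 117ad^3 + 351a^2d^2 + 9864d + 1233d^2 + 3699ad - 7456ad - 932ad^2 - 2796a^2d - 360a^2d - 45a^2d^2 - 135a^3d - 8712a - 1089ad - 3267a^2 + 3240a^2 + 405a^2d + 1215a^3 + 5184 + 648d + 1944a    [distributive law]
= 5257d^2 - 73d^3 + 1513ad^2 - 72d^4 - 99ad^3 + 306a^2d^2 + 10512d - 4846ad - 2751a^2d - 135a^3d - 6768a - 27a^2 + 1215a^3 + 5184    [combine like terms]

5257d^2 - 73d^3 + 1513ad^2 - 72d^4 - 99ad^3 + 306a^2d^2 + 10512d - 4846ad - 2751a^2d - 135a^3d - 6768a - 27a^2 + 1215a^3 + 5184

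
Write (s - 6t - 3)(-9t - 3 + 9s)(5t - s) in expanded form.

(s - 6t - 3)(-9t - 3 + 9s)(5t - s)
= (-9st - 3s + 9s^2 + 54t^2 + 18t - 54st + 27t + 9 - 27s)(5t - s)    [distributive law]
= (-63st - 30s + 9s^2 + 54t^2 + 45t + 9)(5t - s)    [combine like terms]
= -315st^2 + 63s^2t - 150st + 30s^2 + 45s^2t - 9s^3 + 270t^3 - 54st^2 + 225t^2 - 45st + 45t - 9s    [distributive law]
= -369st^2 + 108s^2t - 195st + 30s^2 - 9s^3 + 270t^3 + 225t^2 + 45t - 9s    [combine like terms]

-369st^2 + 108s^2t - 195st + 30s^2 - 9s^3 + 270t^3 + 225t^2 + 45t - 9s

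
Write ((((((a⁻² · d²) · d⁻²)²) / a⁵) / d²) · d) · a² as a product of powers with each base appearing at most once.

((((((a⁻² · d²) · d⁻²)²) / a⁵) / d²) · d) · a²
= ((((((a⁻² · d²)²) · ((d⁻²)²)) / a⁵) / d²) · d) · a²    [power of a product]
= (((((((a⁻²)²) · ((d²)²)) · ((d⁻²)²)) / a⁵) / d²) · d) · a²    [power of a product]
= (((((a⁻⁴ · ((d²)²)) · ((d⁻²)²)) / a⁵) / d²) · d) · a²    [power of a power]
= (((((a⁻⁴ · d⁴) · ((d⁻²)²)) / a⁵) / d²) · d) · a²    [power of a power]
= (((((a⁻⁴ · d⁴) · d⁻⁴) / a⁵) / d²) · d) · a²    [power of a power]
= a⁻⁷d⁻¹    [quotient of powers; product of powers]

a⁻⁷d⁻¹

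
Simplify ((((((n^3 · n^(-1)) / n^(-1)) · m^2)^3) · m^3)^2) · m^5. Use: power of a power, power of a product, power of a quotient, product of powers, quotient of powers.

((((((n^3 · n^(-1)) / n^(-1)) · m^2)^3) · m^3)^2) · m^5
= ((((((n^3 · n^(-1)) / n^(-1)) · m^2)^3)^2) · ((m^3)^2)) · m^5    [power of a product]
= (((((n^3 · n^(-1)) / n^(-1)) · m^2)^6) · ((m^3)^2)) · m^5    [power of a power]
= (((((n^3 · n^(-1)) / n^(-1))^6) · ((m^2)^6)) · ((m^3)^2)) · m^5    [power of a product]
= (((((n^3 · n^(-1))^6) / ((n^(-1))^6)) · ((m^2)^6)) · ((m^3)^2)) · m^5    [power of a quotient]
= ((((((n^3)^6) · ((n^(-1))^6)) / ((n^(-1))^6)) · ((m^2)^6)) · ((m^3)^2)) · m^5    [power of a product]
= ((((n^18 · ((n^(-1))^6)) / ((n^(-1))^6)) · ((m^2)^6)) · ((m^3)^2)) · m^5    [power of a power]
= ((((n^18 · n^(-6)) / ((n^(-1))^6)) · ((m^2)^6)) · ((m^3)^2)) · m^5    [power of a power]
= (((n^12 / ((n^(-1))^6)) · ((m^2)^6)) · ((m^3)^2)) · m^5    [product of powers]
= (((n^12 / n^(-6)) · ((m^2)^6)) · ((m^3)^2)) · m^5    [power of a power]
= ((n^18 · ((m^2)^6)) · ((m^3)^2)) · m^5    [quotient of powers]
= ((n^18 · m^12) · ((m^3)^2)) · m^5    [power of a power]
= ((n^18 · m^12) · m^6) · m^5    [power of a power]
= m^23·n^18    [product of powers]

m^23·n^18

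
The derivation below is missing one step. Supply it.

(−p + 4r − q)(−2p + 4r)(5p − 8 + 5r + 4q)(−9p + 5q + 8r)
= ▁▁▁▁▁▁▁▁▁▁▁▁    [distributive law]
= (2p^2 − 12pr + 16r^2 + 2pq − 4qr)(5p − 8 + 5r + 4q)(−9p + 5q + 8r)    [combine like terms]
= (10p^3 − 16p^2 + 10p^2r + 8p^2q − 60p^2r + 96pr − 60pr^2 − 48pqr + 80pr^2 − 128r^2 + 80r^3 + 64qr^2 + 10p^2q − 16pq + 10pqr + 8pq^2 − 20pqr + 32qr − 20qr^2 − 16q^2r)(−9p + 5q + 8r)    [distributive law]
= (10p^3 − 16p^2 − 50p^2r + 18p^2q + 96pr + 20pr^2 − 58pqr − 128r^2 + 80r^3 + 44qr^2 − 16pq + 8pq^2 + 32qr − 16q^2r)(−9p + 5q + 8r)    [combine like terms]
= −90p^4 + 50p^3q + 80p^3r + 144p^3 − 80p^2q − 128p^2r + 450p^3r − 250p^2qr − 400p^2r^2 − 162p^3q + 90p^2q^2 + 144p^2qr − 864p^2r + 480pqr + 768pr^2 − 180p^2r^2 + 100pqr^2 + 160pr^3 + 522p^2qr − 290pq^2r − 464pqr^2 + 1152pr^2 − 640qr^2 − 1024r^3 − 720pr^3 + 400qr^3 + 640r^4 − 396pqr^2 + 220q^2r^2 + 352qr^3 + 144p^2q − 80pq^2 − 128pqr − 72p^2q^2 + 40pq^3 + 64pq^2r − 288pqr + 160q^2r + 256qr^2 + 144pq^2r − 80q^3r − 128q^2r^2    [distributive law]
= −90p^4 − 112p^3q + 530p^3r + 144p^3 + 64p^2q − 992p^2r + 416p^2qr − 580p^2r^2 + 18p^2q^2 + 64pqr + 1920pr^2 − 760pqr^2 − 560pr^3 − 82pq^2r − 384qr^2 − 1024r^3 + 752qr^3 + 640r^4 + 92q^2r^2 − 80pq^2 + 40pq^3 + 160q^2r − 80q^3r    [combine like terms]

Applying distributive law to the line above:

(2p^2 − 4pr − 8pr + 16r^2 + 2pq − 4qr)(5p − 8 + 5r + 4q)(−9p + 5q + 8r)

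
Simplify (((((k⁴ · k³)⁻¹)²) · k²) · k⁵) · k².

k⁻⁵

(((((k⁴ · k³)⁻¹)²) · k²) · k⁵) · k²
= ((((k⁴ · k³)⁻²) · k²) · k⁵) · k²    [power of a power]
= (((((k⁴)⁻²) · ((k³)⁻²)) · k²) · k⁵) · k²    [power of a product]
= (((k⁻⁸ · ((k³)⁻²)) · k²) · k⁵) · k²    [power of a power]
= (((k⁻⁸ · k⁻⁶) · k²) · k⁵) · k²    [power of a power]
= ((k⁻¹⁴ · k²) · k⁵) · k²    [product of powers]
= (k⁻¹² · k⁵) · k²    [product of powers]
= k⁻⁷ · k²    [product of powers]
= k⁻⁵    [product of powers]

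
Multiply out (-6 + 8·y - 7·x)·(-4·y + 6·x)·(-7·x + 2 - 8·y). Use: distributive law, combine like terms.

(-6 + 8·y - 7·x)·(-4·y + 6·x)·(-7·x + 2 - 8·y)
= (24·y - 36·x - 32·y^2 + 48·x·y + 28·x·y - 42·x^2)·(-7·x + 2 - 8·y)    [distributive law]
= (24·y - 36·x - 32·y^2 + 76·x·y - 42·x^2)·(-7·x + 2 - 8·y)    [combine like terms]
= -168·x·y + 48·y - 192·y^2 + 252·x^2 - 72·x + 288·x·y + 224·x·y^2 - 64·y^2 + 256·y^3 - 532·x^2·y + 152·x·y - 608·x·y^2 + 294·x^3 - 84·x^2 + 336·x^2·y    [distributive law]
= 272·x·y + 48·y - 256·y^2 + 168·x^2 - 72·x - 384·x·y^2 + 256·y^3 - 196·x^2·y + 294·x^3    [combine like terms]

272·x·y + 48·y - 256·y^2 + 168·x^2 - 72·x - 384·x·y^2 + 256·y^3 - 196·x^2·y + 294·x^3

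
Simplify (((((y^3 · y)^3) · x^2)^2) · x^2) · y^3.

(((((y^3 · y)^3) · x^2)^2) · x^2) · y^3
= (((((y^3 · y)^3)^2) · ((x^2)^2)) · x^2) · y^3    [power of a product]
= ((((y^3 · y)^6) · ((x^2)^2)) · x^2) · y^3    [power of a power]
= (((((y^3)^6) · (y^6)) · ((x^2)^2)) · x^2) · y^3    [power of a product]
= (((y^18 · (y^6)) · ((x^2)^2)) · x^2) · y^3    [power of a power]
= ((y^24 · ((x^2)^2)) · x^2) · y^3    [product of powers]
= ((y^24 · x^4) · x^2) · y^3    [power of a power]
= x^6y^27    [product of powers]

x^6y^27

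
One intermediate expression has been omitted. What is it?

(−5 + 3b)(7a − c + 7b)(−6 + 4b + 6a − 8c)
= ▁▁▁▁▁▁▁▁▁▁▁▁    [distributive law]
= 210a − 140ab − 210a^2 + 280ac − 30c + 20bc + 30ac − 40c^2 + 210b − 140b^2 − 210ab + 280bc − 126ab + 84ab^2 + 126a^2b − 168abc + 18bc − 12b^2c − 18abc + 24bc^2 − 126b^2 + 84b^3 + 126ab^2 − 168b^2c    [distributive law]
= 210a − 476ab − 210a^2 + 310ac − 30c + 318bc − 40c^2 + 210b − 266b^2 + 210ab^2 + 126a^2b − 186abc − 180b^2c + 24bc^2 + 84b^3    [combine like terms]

After distributive law, the bracketed line is:

(−35a + 5c − 35b + 21ab − 3bc + 21b^2)(−6 + 4b + 6a − 8c)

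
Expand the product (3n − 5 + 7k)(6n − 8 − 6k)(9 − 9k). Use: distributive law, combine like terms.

162n^2 − 162kn^2 − 486n + 702kn − 216k^2n + 360 − 594k − 144k^2 + 378k^3

(3n − 5 + 7k)(6n − 8 − 6k)(9 − 9k)
= (18n^2 − 24n − 18kn − 30n + 40 + 30k + 42kn − 56k − 42k^2)(9 − 9k)    [distributive law]
= (18n^2 − 54n + 24kn + 40 − 26k − 42k^2)(9 − 9k)    [combine like terms]
= 162n^2 − 162kn^2 − 486n + 486kn + 216kn − 216k^2n + 360 − 360k − 234k + 234k^2 − 378k^2 + 378k^3    [distributive law]
= 162n^2 − 162kn^2 − 486n + 702kn − 216k^2n + 360 − 594k − 144k^2 + 378k^3    [combine like terms]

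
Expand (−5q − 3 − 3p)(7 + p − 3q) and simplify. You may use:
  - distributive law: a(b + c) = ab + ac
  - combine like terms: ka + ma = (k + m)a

−26q + 4pq + 15q² − 21 − 24p − 3p²

(−5q − 3 − 3p)(7 + p − 3q)
= −35q − 5pq + 15q² − 21 − 3p + 9q − 21p − 3p² + 9pq    [distributive law]
= −26q + 4pq + 15q² − 21 − 24p − 3p²    [combine like terms]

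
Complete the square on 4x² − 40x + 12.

4(x − 5)² − 88

4x² − 40x + 12
= 4(x² − 10x) + 12    [factor out 4 from the x-terms]
= 4(x² − 10x + 25 − 25) + 12    [add and subtract 25 inside the bracket]
= 4(x − 5)² − 100 + 12    [perfect-square identity]
= 4(x − 5)² − 88    [combine constants]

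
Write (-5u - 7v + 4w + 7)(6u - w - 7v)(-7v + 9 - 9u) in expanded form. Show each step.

273u^2v - 648u^2 + 270u^3 - 14uvw + 324uw - 261u^2w - 392uv^2 + 84uv + 147v^2w - 140vw - 343v^3 + 784v^2 + 28vw^2 - 36w^2 + 36uw^2 + 378u - 63w - 441v

(-5u - 7v + 4w + 7)(6u - w - 7v)(-7v + 9 - 9u)
= (-30u^2 + 5uw + 35uv - 42uv + 7vw + 49v^2 + 24uw - 4w^2 - 28vw + 42u - 7w - 49v)(-7v + 9 - 9u)    [distributive law]
= (-30u^2 + 29uw - 7uv - 21vw + 49v^2 - 4w^2 + 42u - 7w - 49v)(-7v + 9 - 9u)    [combine like terms]
= 210u^2v - 270u^2 + 270u^3 - 203uvw + 261uw - 261u^2w + 49uv^2 - 63uv + 63u^2v + 147v^2w - 189vw + 189uvw - 343v^3 + 441v^2 - 441uv^2 + 28vw^2 - 36w^2 + 36uw^2 - 294uv + 378u - 378u^2 + 49vw - 63w + 63uw + 343v^2 - 441v + 441uv    [distributive law]
= 273u^2v - 648u^2 + 270u^3 - 14uvw + 324uw - 261u^2w - 392uv^2 + 84uv + 147v^2w - 140vw - 343v^3 + 784v^2 + 28vw^2 - 36w^2 + 36uw^2 + 378u - 63w - 441v    [combine like terms]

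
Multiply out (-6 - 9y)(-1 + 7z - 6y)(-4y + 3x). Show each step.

(-6 - 9y)(-1 + 7z - 6y)(-4y + 3x)
= (6 - 42z + 36y + 9y - 63yz + 54y^2)(-4y + 3x)    [distributive law]
= (6 - 42z + 45y - 63yz + 54y^2)(-4y + 3x)    [combine like terms]
= -24y + 18x + 168yz - 126xz - 180y^2 + 135xy + 252y^2z - 189xyz - 216y^3 + 162xy^2    [distributive law]

-24y + 18x + 168yz - 126xz - 180y^2 + 135xy + 252y^2z - 189xyz - 216y^3 + 162xy^2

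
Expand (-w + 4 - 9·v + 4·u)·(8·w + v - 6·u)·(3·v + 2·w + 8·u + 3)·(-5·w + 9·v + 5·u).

(-w + 4 - 9·v + 4·u)·(8·w + v - 6·u)·(3·v + 2·w + 8·u + 3)·(-5·w + 9·v + 5·u)
= (-8·w^2 - v·w + 6·u·w + 32·w + 4·v - 24·u - 72·v·w - 9·v^2 + 54·u·v + 32·u·w + 4·u·v - 24·u^2)·(3·v + 2·w + 8·u + 3)·(-5·w + 9·v + 5·u)    [distributive law]
= (-8·w^2 - 73·v·w + 38·u·w + 32·w + 4·v - 24·u - 9·v^2 + 58·u·v - 24·u^2)·(3·v + 2·w + 8·u + 3)·(-5·w + 9·v + 5·u)    [combine like terms]
= (-24·v·w^2 - 16·w^3 - 64·u·w^2 - 24·w^2 - 219·v^2·w - 146·v·w^2 - 584·u·v·w - 219·v·w + 114·u·v·w + 76·u·w^2 + 304·u^2·w + 114·u·w + 96·v·w + 64·w^2 + 256·u·w + 96·w + 12·v^2 + 8·v·w + 32·u·v + 12·v - 72·u·v - 48·u·w - 192·u^2 - 72·u - 27·v^3 - 18·v^2·w - 72·u·v^2 - 27·v^2 + 174·u·v^2 + 116·u·v·w + 464·u^2·v + 174·u·v - 72·u^2·v - 48·u^2·w - 192·u^3 - 72·u^2)·(-5·w + 9·v + 5·u)    [distributive law]
= (-170·v·w^2 - 16·w^3 + 12·u·w^2 + 40·w^2 - 237·v^2·w - 354·u·v·w - 115·v·w + 256·u^2·w + 322·u·w + 96·w - 15·v^2 + 134·u·v + 12·v - 264·u^2 - 72·u - 27·v^3 + 102·u·v^2 + 392·u^2·v - 192·u^3)·(-5·w + 9·v + 5·u)    [combine like terms]
= 850·v·w^3 - 1530·v^2·w^2 - 850·u·v·w^2 + 80·w^4 - 144·v·w^3 - 80·u·w^3 - 60·u·w^3 + 108·u·v·w^2 + 60·u^2·w^2 - 200·w^3 + 360·v·w^2 + 200·u·w^2 + 1185·v^2·w^2 - 2133·v^3·w - 1185·u·v^2·w + 1770·u·v·w^2 - 3186·u·v^2·w - 1770·u^2·v·w + 575·v·w^2 - 1035·v^2·w - 575·u·v·w - 1280·u^2·w^2 + 2304·u^2·v·w + 1280·u^3·w - 1610·u·w^2 + 2898·u·v·w + 1610·u^2·w - 480·w^2 + 864·v·w + 480·u·w + 75·v^2·w - 135·v^3 - 75·u·v^2 - 670·u·v·w + 1206·u·v^2 + 670·u^2·v - 60·v·w + 108·v^2 + 60·u·v + 1320·u^2·w - 2376·u^2·v - 1320·u^3 + 360·u·w - 648·u·v - 360·u^2 + 135·v^3·w - 243·v^4 - 135·u·v^3 - 510·u·v^2·w + 918·u·v^3 + 510·u^2·v^2 - 1960·u^2·v·w + 3528·u^2·v^2 + 1960·u^3·v + 960·u^3·w - 1728·u^3·v - 960·u^4    [distributive law]
= 706·v·w^3 - 345·v^2·w^2 + 1028·u·v·w^2 + 80·w^4 - 140·u·w^3 - 1220·u^2·w^2 - 200·w^3 + 935·v·w^2 - 1410·u·w^2 - 1998·v^3·w - 4881·u·v^2·w - 1426·u^2·v·w - 960·v^2·w + 1653·u·v·w + 2240·u^3·w + 2930·u^2·w - 480·w^2 + 804·v·w + 840·u·w - 135·v^3 + 1131·u·v^2 - 1706·u^2·v + 108·v^2 - 588·u·v - 1320·u^3 - 360·u^2 - 243·v^4 + 783·u·v^3 + 4038·u^2·v^2 + 232·u^3·v - 960·u^4    [combine like terms]

706·v·w^3 - 345·v^2·w^2 + 1028·u·v·w^2 + 80·w^4 - 140·u·w^3 - 1220·u^2·w^2 - 200·w^3 + 935·v·w^2 - 1410·u·w^2 - 1998·v^3·w - 4881·u·v^2·w - 1426·u^2·v·w - 960·v^2·w + 1653·u·v·w + 2240·u^3·w + 2930·u^2·w - 480·w^2 + 804·v·w + 840·u·w - 135·v^3 + 1131·u·v^2 - 1706·u^2·v + 108·v^2 - 588·u·v - 1320·u^3 - 360·u^2 - 243·v^4 + 783·u·v^3 + 4038·u^2·v^2 + 232·u^3·v - 960·u^4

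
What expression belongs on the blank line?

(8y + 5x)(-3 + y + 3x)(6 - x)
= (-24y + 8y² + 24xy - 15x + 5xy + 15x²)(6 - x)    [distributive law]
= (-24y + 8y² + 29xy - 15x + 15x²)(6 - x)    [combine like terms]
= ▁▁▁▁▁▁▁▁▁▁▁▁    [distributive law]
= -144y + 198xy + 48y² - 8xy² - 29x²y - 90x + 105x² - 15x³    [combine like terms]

After distributive law, the bracketed line is:

-144y + 24xy + 48y² - 8xy² + 174xy - 29x²y - 90x + 15x² + 90x² - 15x³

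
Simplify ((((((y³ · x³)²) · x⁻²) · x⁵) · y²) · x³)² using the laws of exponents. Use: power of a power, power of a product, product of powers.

((((((y³ · x³)²) · x⁻²) · x⁵) · y²) · x³)²
= ((((((y³ · x³)²) · x⁻²) · x⁵) · y²)²) · ((x³)²)    [power of a product]
= ((((((y³ · x³)²) · x⁻²) · x⁵)²) · ((y²)²)) · ((x³)²)    [power of a product]
= ((((((y³ · x³)²) · x⁻²)²) · ((x⁵)²)) · ((y²)²)) · ((x³)²)    [power of a product]
= ((((((y³ · x³)²)²) · ((x⁻²)²)) · ((x⁵)²)) · ((y²)²)) · ((x³)²)    [power of a product]
= (((((y³ · x³)⁴) · ((x⁻²)²)) · ((x⁵)²)) · ((y²)²)) · ((x³)²)    [power of a power]
= ((((((y³)⁴) · ((x³)⁴)) · ((x⁻²)²)) · ((x⁵)²)) · ((y²)²)) · ((x³)²)    [power of a product]
= ((((y¹² · ((x³)⁴)) · ((x⁻²)²)) · ((x⁵)²)) · ((y²)²)) · ((x³)²)    [power of a power]
= ((((y¹² · x¹²) · ((x⁻²)²)) · ((x⁵)²)) · ((y²)²)) · ((x³)²)    [power of a power]
= ((((y¹² · x¹²) · x⁻⁴) · ((x⁵)²)) · ((y²)²)) · ((x³)²)    [power of a power]
= ((((y¹² · x¹²) · x⁻⁴) · x¹⁰) · ((y²)²)) · ((x³)²)    [power of a power]
= ((((y¹² · x¹²) · x⁻⁴) · x¹⁰) · y⁴) · ((x³)²)    [power of a power]
= ((((y¹² · x¹²) · x⁻⁴) · x¹⁰) · y⁴) · x⁶    [power of a power]
= x²⁴·y¹⁶    [product of powers]

x²⁴·y¹⁶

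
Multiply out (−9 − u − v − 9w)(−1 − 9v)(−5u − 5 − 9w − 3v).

−50u − 45 − 126w − 437v − 458uv − 1170vw − 291v^2 − 5u^2 − 54uw − 45u^2v − 486uvw − 72uv^2 − 324v^2w − 27v^3 − 81w^2 − 729vw^2

(−9 − u − v − 9w)(−1 − 9v)(−5u − 5 − 9w − 3v)
= (9 + 81v + u + 9uv + v + 9v^2 + 9w + 81vw)(−5u − 5 − 9w − 3v)    [distributive law]
= (9 + 82v + u + 9uv + 9v^2 + 9w + 81vw)(−5u − 5 − 9w − 3v)    [combine like terms]
= −45u − 45 − 81w − 27v − 410uv − 410v − 738vw − 246v^2 − 5u^2 − 5u − 9uw − 3uv − 45u^2v − 45uv − 81uvw − 27uv^2 − 45uv^2 − 45v^2 − 81v^2w − 27v^3 − 45uw − 45w − 81w^2 − 27vw − 405uvw − 405vw − 729vw^2 − 243v^2w    [distributive law]
= −50u − 45 − 126w − 437v − 458uv − 1170vw − 291v^2 − 5u^2 − 54uw − 45u^2v − 486uvw − 72uv^2 − 324v^2w − 27v^3 − 81w^2 − 729vw^2    [combine like terms]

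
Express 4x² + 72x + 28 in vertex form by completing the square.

4x² + 72x + 28
= 4(x² + 18x) + 28    [factor out 4 from the x-terms]
= 4(x² + 18x + 81 − 81) + 28    [add and subtract 81 inside the bracket]
= 4(x + 9)² − 324 + 28    [perfect-square identity]
= 4(x + 9)² − 296    [combine constants]

4(x + 9)² − 296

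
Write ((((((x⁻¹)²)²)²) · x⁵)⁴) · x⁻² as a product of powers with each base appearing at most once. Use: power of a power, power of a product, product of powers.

x⁻¹⁴

((((((x⁻¹)²)²)²) · x⁵)⁴) · x⁻²
= ((((((x⁻¹)²)²)²)⁴) · ((x⁵)⁴)) · x⁻²    [power of a product]
= (((((x⁻¹)²)²)⁸) · ((x⁵)⁴)) · x⁻²    [power of a power]
= ((((x⁻¹)²)¹⁶) · ((x⁵)⁴)) · x⁻²    [power of a power]
= (((x⁻¹)³²) · ((x⁵)⁴)) · x⁻²    [power of a power]
= (x⁻³² · ((x⁵)⁴)) · x⁻²    [power of a power]
= (x⁻³² · x²⁰) · x⁻²    [power of a power]
= x⁻¹² · x⁻²    [product of powers]
= x⁻¹⁴    [product of powers]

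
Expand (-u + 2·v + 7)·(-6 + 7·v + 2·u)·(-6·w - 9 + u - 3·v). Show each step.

-120·u·w - 222·u + 38·u^2 + 4·u·v + 18·u·v·w + 3·u^2·v + 23·u·v^2 + 12·u^2·w - 2·u^3 - 222·v·w - 207·v - 237·v^2 - 84·v^2·w - 42·v^3 + 252·w + 378

(-u + 2·v + 7)·(-6 + 7·v + 2·u)·(-6·w - 9 + u - 3·v)
= (6·u - 7·u·v - 2·u^2 - 12·v + 14·v^2 + 4·u·v - 42 + 49·v + 14·u)·(-6·w - 9 + u - 3·v)    [distributive law]
= (20·u - 3·u·v - 2·u^2 + 37·v + 14·v^2 - 42)·(-6·w - 9 + u - 3·v)    [combine like terms]
= -120·u·w - 180·u + 20·u^2 - 60·u·v + 18·u·v·w + 27·u·v - 3·u^2·v + 9·u·v^2 + 12·u^2·w + 18·u^2 - 2·u^3 + 6·u^2·v - 222·v·w - 333·v + 37·u·v - 111·v^2 - 84·v^2·w - 126·v^2 + 14·u·v^2 - 42·v^3 + 252·w + 378 - 42·u + 126·v    [distributive law]
= -120·u·w - 222·u + 38·u^2 + 4·u·v + 18·u·v·w + 3·u^2·v + 23·u·v^2 + 12·u^2·w - 2·u^3 - 222·v·w - 207·v - 237·v^2 - 84·v^2·w - 42·v^3 + 252·w + 378    [combine like terms]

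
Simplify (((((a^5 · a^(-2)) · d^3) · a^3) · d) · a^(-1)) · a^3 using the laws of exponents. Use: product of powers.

(((((a^5 · a^(-2)) · d^3) · a^3) · d) · a^(-1)) · a^3
= ((((a^3 · d^3) · a^3) · d) · a^(-1)) · a^3    [product of powers]
= a^8d^4    [product of powers]

a^8d^4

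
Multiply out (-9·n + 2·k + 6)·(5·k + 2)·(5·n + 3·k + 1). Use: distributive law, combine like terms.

(-9·n + 2·k + 6)·(5·k + 2)·(5·n + 3·k + 1)
= (-45·k·n - 18·n + 10·k^2 + 4·k + 30·k + 12)·(5·n + 3·k + 1)    [distributive law]
= (-45·k·n - 18·n + 10·k^2 + 34·k + 12)·(5·n + 3·k + 1)    [combine like terms]
= -225·k·n^2 - 135·k^2·n - 45·k·n - 90·n^2 - 54·k·n - 18·n + 50·k^2·n + 30·k^3 + 10·k^2 + 170·k·n + 102·k^2 + 34·k + 60·n + 36·k + 12    [distributive law]
= -225·k·n^2 - 85·k^2·n + 71·k·n - 90·n^2 + 42·n + 30·k^3 + 112·k^2 + 70·k + 12    [combine like terms]

-225·k·n^2 - 85·k^2·n + 71·k·n - 90·n^2 + 42·n + 30·k^3 + 112·k^2 + 70·k + 12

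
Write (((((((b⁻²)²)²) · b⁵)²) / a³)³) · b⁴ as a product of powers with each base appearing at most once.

(((((((b⁻²)²)²) · b⁵)²) / a³)³) · b⁴
= (((((((b⁻²)²)²) · b⁵)²)³) / ((a³)³)) · b⁴    [power of a quotient]
= ((((((b⁻²)²)²) · b⁵)⁶) / ((a³)³)) · b⁴    [power of a power]
= ((((((b⁻²)²)²)⁶) · ((b⁵)⁶)) / ((a³)³)) · b⁴    [power of a product]
= (((((b⁻²)²)¹²) · ((b⁵)⁶)) / ((a³)³)) · b⁴    [power of a power]
= ((((b⁻²)²⁴) · ((b⁵)⁶)) / ((a³)³)) · b⁴    [power of a power]
= ((b⁻⁴⁸ · ((b⁵)⁶)) / ((a³)³)) · b⁴    [power of a power]
= ((b⁻⁴⁸ · b³⁰) / ((a³)³)) · b⁴    [power of a power]
= (b⁻¹⁸ / ((a³)³)) · b⁴    [product of powers]
= (b⁻¹⁸ / a⁹) · b⁴    [power of a power]
= a⁻⁹·b⁻¹⁴    [quotient of powers; product of powers]

a⁻⁹·b⁻¹⁴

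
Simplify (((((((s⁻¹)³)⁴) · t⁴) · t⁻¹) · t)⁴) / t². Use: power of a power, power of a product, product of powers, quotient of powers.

(((((((s⁻¹)³)⁴) · t⁴) · t⁻¹) · t)⁴) / t²
= (((((((s⁻¹)³)⁴) · t⁴) · t⁻¹)⁴) · (t⁴)) / t²    [power of a product]
= (((((((s⁻¹)³)⁴) · t⁴)⁴) · ((t⁻¹)⁴)) · (t⁴)) / t²    [power of a product]
= (((((((s⁻¹)³)⁴)⁴) · ((t⁴)⁴)) · ((t⁻¹)⁴)) · (t⁴)) / t²    [power of a product]
= ((((((s⁻¹)³)¹⁶) · ((t⁴)⁴)) · ((t⁻¹)⁴)) · (t⁴)) / t²    [power of a power]
= (((((s⁻¹)⁴⁸) · ((t⁴)⁴)) · ((t⁻¹)⁴)) · (t⁴)) / t²    [power of a power]
= (((s⁻⁴⁸ · ((t⁴)⁴)) · ((t⁻¹)⁴)) · (t⁴)) / t²    [power of a power]
= (((s⁻⁴⁸ · t¹⁶) · ((t⁻¹)⁴)) · (t⁴)) / t²    [power of a power]
= (((s⁻⁴⁸ · t¹⁶) · t⁻⁴) · (t⁴)) / t²    [power of a power]
= s⁻⁴⁸t¹⁴    [quotient of powers; product of powers]

s⁻⁴⁸t¹⁴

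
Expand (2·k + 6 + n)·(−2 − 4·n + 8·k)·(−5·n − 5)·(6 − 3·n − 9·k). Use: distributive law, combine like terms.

−2370·k·n − 690·k·n^2 + 1740·k^2·n − 1860·k + 1500·k^2 + 240·k^2·n^2 + 720·k^3·n + 720·k^3 + 960·n + 330·n^2 + 360 − 330·n^3 − 60·n^4 − 180·k·n^3

(2·k + 6 + n)·(−2 − 4·n + 8·k)·(−5·n − 5)·(6 − 3·n − 9·k)
= (−4·k − 8·k·n + 16·k^2 − 12 − 24·n + 48·k − 2·n − 4·n^2 + 8·k·n)·(−5·n − 5)·(6 − 3·n − 9·k)    [distributive law]
= (44·k + 16·k^2 − 12 − 26·n − 4·n^2)·(−5·n − 5)·(6 − 3·n − 9·k)    [combine like terms]
= (−220·k·n − 220·k − 80·k^2·n − 80·k^2 + 60·n + 60 + 130·n^2 + 130·n + 20·n^3 + 20·n^2)·(6 − 3·n − 9·k)    [distributive law]
= (−220·k·n − 220·k − 80·k^2·n − 80·k^2 + 190·n + 60 + 150·n^2 + 20·n^3)·(6 − 3·n − 9·k)    [combine like terms]
= −1320·k·n + 660·k·n^2 + 1980·k^2·n − 1320·k + 660·k·n + 1980·k^2 − 480·k^2·n + 240·k^2·n^2 + 720·k^3·n − 480·k^2 + 240·k^2·n + 720·k^3 + 1140·n − 570·n^2 − 1710·k·n + 360 − 180·n − 540·k + 900·n^2 − 450·n^3 − 1350·k·n^2 + 120·n^3 − 60·n^4 − 180·k·n^3    [distributive law]
= −2370·k·n − 690·k·n^2 + 1740·k^2·n − 1860·k + 1500·k^2 + 240·k^2·n^2 + 720·k^3·n + 720·k^3 + 960·n + 330·n^2 + 360 − 330·n^3 − 60·n^4 − 180·k·n^3    [combine like terms]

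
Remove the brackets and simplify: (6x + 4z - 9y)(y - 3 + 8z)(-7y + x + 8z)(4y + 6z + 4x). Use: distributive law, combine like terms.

(6x + 4z - 9y)(y - 3 + 8z)(-7y + x + 8z)(4y + 6z + 4x)
= (6xy - 18x + 48xz + 4yz - 12z + 32z^2 - 9y^2 + 27y - 72yz)(-7y + x + 8z)(4y + 6z + 4x)    [distributive law]
= (6xy - 18x + 48xz - 68yz - 12z + 32z^2 - 9y^2 + 27y)(-7y + x + 8z)(4y + 6z + 4x)    [combine like terms]
= (-42xy^2 + 6x^2y + 48xyz + 126xy - 18x^2 - 144xz - 336xyz + 48x^2z + 384xz^2 + 476y^2z - 68xyz - 544yz^2 + 84yz - 12xz - 96z^2 - 224yz^2 + 32xz^2 + 256z^3 + 63y^3 - 9xy^2 - 72y^2z - 189y^2 + 27xy + 216yz)(4y + 6z + 4x)    [distributive law]
= (-51xy^2 + 6x^2y - 356xyz + 153xy - 18x^2 - 156xz + 48x^2z + 416xz^2 + 404y^2z - 768yz^2 + 300yz - 96z^2 + 256z^3 + 63y^3 - 189y^2)(4y + 6z + 4x)    [combine like terms]
= -204xy^3 - 306xy^2z - 204x^2y^2 + 24x^2y^2 + 36x^2yz + 24x^3y - 1424xy^2z - 2136xyz^2 - 1424x^2yz + 612xy^2 + 918xyz + 612x^2y - 72x^2y - 108x^2z - 72x^3 - 624xyz - 936xz^2 - 624x^2z + 192x^2yz + 288x^2z^2 + 192x^3z + 1664xyz^2 + 2496xz^3 + 1664x^2z^2 + 1616y^3z + 2424y^2z^2 + 1616xy^2z - 3072y^2z^2 - 4608yz^3 - 3072xyz^2 + 1200y^2z + 1800yz^2 + 1200xyz - 384yz^2 - 576z^3 - 384xz^2 + 1024yz^3 + 1536z^4 + 1024xz^3 + 252y^4 + 378y^3z + 252xy^3 - 756y^3 - 1134y^2z - 756xy^2    [distributive law]
= 48xy^3 - 114xy^2z - 180x^2y^2 - 1196x^2yz + 24x^3y - 3544xyz^2 - 144xy^2 + 1494xyz + 540x^2y - 732x^2z - 72x^3 - 1320xz^2 + 1952x^2z^2 + 192x^3z + 3520xz^3 + 1994y^3z - 648y^2z^2 - 3584yz^3 + 66y^2z + 1416yz^2 - 576z^3 + 1536z^4 + 252y^4 - 756y^3    [combine like terms]

48xy^3 - 114xy^2z - 180x^2y^2 - 1196x^2yz + 24x^3y - 3544xyz^2 - 144xy^2 + 1494xyz + 540x^2y - 732x^2z - 72x^3 - 1320xz^2 + 1952x^2z^2 + 192x^3z + 3520xz^3 + 1994y^3z - 648y^2z^2 - 3584yz^3 + 66y^2z + 1416yz^2 - 576z^3 + 1536z^4 + 252y^4 - 756y^3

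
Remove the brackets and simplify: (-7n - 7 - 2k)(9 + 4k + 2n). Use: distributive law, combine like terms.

-77n - 32kn - 14n² - 63 - 46k - 8k²

(-7n - 7 - 2k)(9 + 4k + 2n)
= -63n - 28kn - 14n² - 63 - 28k - 14n - 18k - 8k² - 4kn    [distributive law]
= -77n - 32kn - 14n² - 63 - 46k - 8k²    [combine like terms]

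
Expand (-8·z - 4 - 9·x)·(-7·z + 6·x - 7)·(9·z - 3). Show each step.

(-8·z - 4 - 9·x)·(-7·z + 6·x - 7)·(9·z - 3)
= (56·z^2 - 48·x·z + 56·z + 28·z - 24·x + 28 + 63·x·z - 54·x^2 + 63·x)·(9·z - 3)    [distributive law]
= (56·z^2 + 15·x·z + 84·z + 39·x + 28 - 54·x^2)·(9·z - 3)    [combine like terms]
= 504·z^3 - 168·z^2 + 135·x·z^2 - 45·x·z + 756·z^2 - 252·z + 351·x·z - 117·x + 252·z - 84 - 486·x^2·z + 162·x^2    [distributive law]
= 504·z^3 + 588·z^2 + 135·x·z^2 + 306·x·z - 117·x - 84 - 486·x^2·z + 162·x^2    [combine like terms]

504·z^3 + 588·z^2 + 135·x·z^2 + 306·x·z - 117·x - 84 - 486·x^2·z + 162·x^2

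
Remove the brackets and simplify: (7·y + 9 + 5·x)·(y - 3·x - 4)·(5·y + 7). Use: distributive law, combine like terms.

35·y^3 - 46·y^2 - 80·x·y^2 - 347·x·y - 313·y - 329·x - 252 - 75·x^2·y - 105·x^2

(7·y + 9 + 5·x)·(y - 3·x - 4)·(5·y + 7)
= (7·y^2 - 21·x·y - 28·y + 9·y - 27·x - 36 + 5·x·y - 15·x^2 - 20·x)·(5·y + 7)    [distributive law]
= (7·y^2 - 16·x·y - 19·y - 47·x - 36 - 15·x^2)·(5·y + 7)    [combine like terms]
= 35·y^3 + 49·y^2 - 80·x·y^2 - 112·x·y - 95·y^2 - 133·y - 235·x·y - 329·x - 180·y - 252 - 75·x^2·y - 105·x^2    [distributive law]
= 35·y^3 - 46·y^2 - 80·x·y^2 - 347·x·y - 313·y - 329·x - 252 - 75·x^2·y - 105·x^2    [combine like terms]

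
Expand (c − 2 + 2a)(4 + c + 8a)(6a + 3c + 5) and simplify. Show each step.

(c − 2 + 2a)(4 + c + 8a)(6a + 3c + 5)
= (4c + c^2 + 8ac − 8 − 2c − 16a + 8a + 2ac + 16a^2)(6a + 3c + 5)    [distributive law]
= (2c + c^2 + 10ac − 8 − 8a + 16a^2)(6a + 3c + 5)    [combine like terms]
= 12ac + 6c^2 + 10c + 6ac^2 + 3c^3 + 5c^2 + 60a^2c + 30ac^2 + 50ac − 48a − 24c − 40 − 48a^2 − 24ac − 40a + 96a^3 + 48a^2c + 80a^2    [distributive law]
= 38ac + 11c^2 − 14c + 36ac^2 + 3c^3 + 108a^2c − 88a − 40 + 32a^2 + 96a^3    [combine like terms]

38ac + 11c^2 − 14c + 36ac^2 + 3c^3 + 108a^2c − 88a − 40 + 32a^2 + 96a^3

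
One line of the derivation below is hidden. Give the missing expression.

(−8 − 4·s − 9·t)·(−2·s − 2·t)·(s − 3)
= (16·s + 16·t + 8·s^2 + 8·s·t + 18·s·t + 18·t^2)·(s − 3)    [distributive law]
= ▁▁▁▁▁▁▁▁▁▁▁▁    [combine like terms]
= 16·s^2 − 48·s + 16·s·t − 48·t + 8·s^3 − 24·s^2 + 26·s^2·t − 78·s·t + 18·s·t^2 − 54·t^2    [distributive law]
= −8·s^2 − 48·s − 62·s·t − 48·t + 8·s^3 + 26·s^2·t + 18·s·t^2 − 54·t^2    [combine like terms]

By combine like terms:

(16·s + 16·t + 8·s^2 + 26·s·t + 18·t^2)·(s − 3)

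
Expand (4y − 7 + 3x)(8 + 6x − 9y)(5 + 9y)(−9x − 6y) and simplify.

(4y − 7 + 3x)(8 + 6x − 9y)(5 + 9y)(−9x − 6y)
= (32y + 24xy − 36y² − 56 − 42x + 63y + 24x + 18x² − 27xy)(5 + 9y)(−9x − 6y)    [distributive law]
= (95y − 3xy − 36y² − 56 − 18x + 18x²)(5 + 9y)(−9x − 6y)    [combine like terms]
= (475y + 855y² − 15xy − 27xy² − 180y² − 324y³ − 280 − 504y − 90x − 162xy + 90x² + 162x²y)(−9x − 6y)    [distributive law]
= (−29y + 675y² − 177xy − 27xy² − 324y³ − 280 − 90x + 90x² + 162x²y)(−9x − 6y)    [combine like terms]
= 261xy + 174y² − 6075xy² − 4050y³ + 1593x²y + 1062xy² + 243x²y² + 162xy³ + 2916xy³ + 1944y⁴ + 2520x + 1680y + 810x² + 540xy − 810x³ − 540x²y − 1458x³y − 972x²y²    [distributive law]
= 801xy + 174y² − 5013xy² − 4050y³ + 1053x²y − 729x²y² + 3078xy³ + 1944y⁴ + 2520x + 1680y + 810x² − 810x³ − 1458x³y    [combine like terms]

801xy + 174y² − 5013xy² − 4050y³ + 1053x²y − 729x²y² + 3078xy³ + 1944y⁴ + 2520x + 1680y + 810x² − 810x³ − 1458x³y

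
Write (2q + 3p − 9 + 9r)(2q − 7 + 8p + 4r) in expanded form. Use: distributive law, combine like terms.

(2q + 3p − 9 + 9r)(2q − 7 + 8p + 4r)
= 4q^2 − 14q + 16pq + 8qr + 6pq − 21p + 24p^2 + 12pr − 18q + 63 − 72p − 36r + 18qr − 63r + 72pr + 36r^2    [distributive law]
= 4q^2 − 32q + 22pq + 26qr − 93p + 24p^2 + 84pr + 63 − 99r + 36r^2    [combine like terms]

4q^2 − 32q + 22pq + 26qr − 93p + 24p^2 + 84pr + 63 − 99r + 36r^2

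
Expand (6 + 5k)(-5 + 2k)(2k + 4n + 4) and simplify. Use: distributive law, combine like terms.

(6 + 5k)(-5 + 2k)(2k + 4n + 4)
= (-30 + 12k - 25k + 10k^2)(2k + 4n + 4)    [distributive law]
= (-30 - 13k + 10k^2)(2k + 4n + 4)    [combine like terms]
= -60k - 120n - 120 - 26k^2 - 52kn - 52k + 20k^3 + 40k^2n + 40k^2    [distributive law]
= -112k - 120n - 120 + 14k^2 - 52kn + 20k^3 + 40k^2n    [combine like terms]

-112k - 120n - 120 + 14k^2 - 52kn + 20k^3 + 40k^2n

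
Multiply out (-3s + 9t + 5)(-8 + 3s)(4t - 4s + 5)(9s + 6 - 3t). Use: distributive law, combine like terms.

4950s²t - 2271st - 3681st² - 1593s³ + 1989s² + 330s - 1404s³t + 1404s²t² + 324s⁴ - 168t² + 864t³ - 2520t - 324st³ - 1200

(-3s + 9t + 5)(-8 + 3s)(4t - 4s + 5)(9s + 6 - 3t)
= (24s - 9s² - 72t + 27st - 40 + 15s)(4t - 4s + 5)(9s + 6 - 3t)    [distributive law]
= (39s - 9s² - 72t + 27st - 40)(4t - 4s + 5)(9s + 6 - 3t)    [combine like terms]
= (156st - 156s² + 195s - 36s²t + 36s³ - 45s² - 288t² + 288st - 360t + 108st² - 108s²t + 135st - 160t + 160s - 200)(9s + 6 - 3t)    [distributive law]
= (579st - 201s² + 355s - 144s²t + 36s³ - 288t² - 520t + 108st² - 200)(9s + 6 - 3t)    [combine like terms]
= 5211s²t + 3474st - 1737st² - 1809s³ - 1206s² + 603s²t + 3195s² + 2130s - 1065st - 1296s³t - 864s²t + 432s²t² + 324s⁴ + 216s³ - 108s³t - 2592st² - 1728t² + 864t³ - 4680st - 3120t + 1560t² + 972s²t² + 648st² - 324st³ - 1800s - 1200 + 600t    [distributive law]
= 4950s²t - 2271st - 3681st² - 1593s³ + 1989s² + 330s - 1404s³t + 1404s²t² + 324s⁴ - 168t² + 864t³ - 2520t - 324st³ - 1200    [combine like terms]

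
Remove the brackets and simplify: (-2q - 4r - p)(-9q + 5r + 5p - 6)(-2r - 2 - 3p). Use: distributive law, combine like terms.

(-2q - 4r - p)(-9q + 5r + 5p - 6)(-2r - 2 - 3p)
= (18q^2 - 10qr - 10pq + 12q + 36qr - 20r^2 - 20pr + 24r + 9pq - 5pr - 5p^2 + 6p)(-2r - 2 - 3p)    [distributive law]
= (18q^2 + 26qr - pq + 12q - 20r^2 - 25pr + 24r - 5p^2 + 6p)(-2r - 2 - 3p)    [combine like terms]
= -36q^2r - 36q^2 - 54pq^2 - 52qr^2 - 52qr - 78pqr + 2pqr + 2pq + 3p^2q - 24qr - 24q - 36pq + 40r^3 + 40r^2 + 60pr^2 + 50pr^2 + 50pr + 75p^2r - 48r^2 - 48r - 72pr + 10p^2r + 10p^2 + 15p^3 - 12pr - 12p - 18p^2    [distributive law]
= -36q^2r - 36q^2 - 54pq^2 - 52qr^2 - 76qr - 76pqr - 34pq + 3p^2q - 24q + 40r^3 - 8r^2 + 110pr^2 - 34pr + 85p^2r - 48r - 8p^2 + 15p^3 - 12p    [combine like terms]

-36q^2r - 36q^2 - 54pq^2 - 52qr^2 - 76qr - 76pqr - 34pq + 3p^2q - 24q + 40r^3 - 8r^2 + 110pr^2 - 34pr + 85p^2r - 48r - 8p^2 + 15p^3 - 12p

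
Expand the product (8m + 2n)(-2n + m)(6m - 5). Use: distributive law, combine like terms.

-84m^2n + 70mn + 48m^3 - 40m^2 - 24mn^2 + 20n^2

(8m + 2n)(-2n + m)(6m - 5)
= (-16mn + 8m^2 - 4n^2 + 2mn)(6m - 5)    [distributive law]
= (-14mn + 8m^2 - 4n^2)(6m - 5)    [combine like terms]
= -84m^2n + 70mn + 48m^3 - 40m^2 - 24mn^2 + 20n^2    [distributive law]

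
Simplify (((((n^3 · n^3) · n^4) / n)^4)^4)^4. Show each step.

n^576

(((((n^3 · n^3) · n^4) / n)^4)^4)^4
= ((((n^3 · n^3) · n^4) / n)^4)^16    [power of a power]
= (((n^3 · n^3) · n^4) / n)^64    [power of a power]
= (((n^3 · n^3) · n^4)^64) / (n^64)    [power of a quotient]
= (((n^3 · n^3)^64) · ((n^4)^64)) / (n^64)    [power of a product]
= ((((n^3)^64) · ((n^3)^64)) · ((n^4)^64)) / (n^64)    [power of a product]
= ((n^192 · ((n^3)^64)) · ((n^4)^64)) / (n^64)    [power of a power]
= ((n^192 · n^192) · ((n^4)^64)) / (n^64)    [power of a power]
= (n^384 · ((n^4)^64)) / (n^64)    [product of powers]
= (n^384 · n^256) / (n^64)    [power of a power]
= n^640 / (n^64)    [product of powers]
= n^576    [quotient of powers]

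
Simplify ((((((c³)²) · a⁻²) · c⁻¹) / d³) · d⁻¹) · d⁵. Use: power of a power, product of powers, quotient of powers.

a⁻²c⁵d

((((((c³)²) · a⁻²) · c⁻¹) / d³) · d⁻¹) · d⁵
= ((((c⁶ · a⁻²) · c⁻¹) / d³) · d⁻¹) · d⁵    [power of a power]
= a⁻²c⁵d    [quotient of powers; product of powers]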